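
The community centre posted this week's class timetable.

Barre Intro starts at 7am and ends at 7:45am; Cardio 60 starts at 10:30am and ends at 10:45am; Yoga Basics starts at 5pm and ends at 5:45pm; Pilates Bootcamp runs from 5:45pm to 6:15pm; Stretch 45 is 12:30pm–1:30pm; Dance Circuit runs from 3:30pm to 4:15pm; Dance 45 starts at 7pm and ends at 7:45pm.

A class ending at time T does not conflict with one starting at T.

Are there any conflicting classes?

Sorted by start: Barre Intro, Cardio 60, Stretch 45, Dance Circuit, Yoga Basics, Pilates Bootcamp, Dance 45.
Cardio 60 starts after Barre Intro ends, so Barre Intro has no further overlaps.
Stretch 45 starts after Cardio 60 ends, so Cardio 60 has no further overlaps.
Dance Circuit starts after Stretch 45 ends, so Stretch 45 has no further overlaps.
Yoga Basics starts after Dance Circuit ends, so Dance Circuit has no further overlaps.
Pilates Bootcamp starts exactly when Yoga Basics ends (back-to-back, no overlap), so Yoga Basics has no further overlaps.
Dance 45 starts after Pilates Bootcamp ends.
Every pair is clear; the schedule has no overlaps.

No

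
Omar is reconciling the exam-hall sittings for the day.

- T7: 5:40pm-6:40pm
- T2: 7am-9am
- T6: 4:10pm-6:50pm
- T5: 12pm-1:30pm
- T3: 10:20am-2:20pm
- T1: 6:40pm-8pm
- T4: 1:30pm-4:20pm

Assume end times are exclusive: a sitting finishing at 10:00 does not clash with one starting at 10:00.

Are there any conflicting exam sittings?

Two intervals overlap when each starts before the other ends.
Sorted by start: T2, T3, T5, T4, T6, T7, T1.
T3 starts after T2 ends, so T2 has no further overlaps.
T5 starts before T3 ends → T3 and T5 overlap.
That's a conflict, so the schedule is not conflict-free.

Yes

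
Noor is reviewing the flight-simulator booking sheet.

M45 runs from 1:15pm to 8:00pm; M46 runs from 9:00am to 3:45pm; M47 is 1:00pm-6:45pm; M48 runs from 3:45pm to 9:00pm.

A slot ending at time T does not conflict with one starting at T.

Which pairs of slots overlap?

Sorted by start: M46, M47, M45, M48.
M47 starts before M46 ends → M46 and M47 overlap.
M45 starts before M46 ends → M46 and M45 overlap.
M48 starts exactly when M46 ends (back-to-back, no overlap).
M45 starts before M47 ends → M47 and M45 overlap.
M48 starts before M47 ends → M47 and M48 overlap.
M48 starts before M45 ends → M45 and M48 overlap.

M45 & M46, M45 & M47, M45 & M48, M46 & M47, M47 & M48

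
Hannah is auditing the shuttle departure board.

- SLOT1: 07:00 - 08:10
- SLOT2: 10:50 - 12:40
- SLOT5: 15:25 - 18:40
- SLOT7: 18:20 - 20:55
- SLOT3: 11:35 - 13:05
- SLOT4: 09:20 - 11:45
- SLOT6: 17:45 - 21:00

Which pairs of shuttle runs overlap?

SLOT2 & SLOT3, SLOT2 & SLOT4, SLOT3 & SLOT4, SLOT5 & SLOT6, SLOT5 & SLOT7, SLOT6 & SLOT7

Sorted by start: SLOT1, SLOT4, SLOT2, SLOT3, SLOT5, SLOT6, SLOT7.
SLOT4 starts after SLOT1 ends, so nothing later overlaps SLOT1 either.
SLOT2 starts before SLOT4 ends → SLOT4 and SLOT2 overlap.
SLOT3 starts before SLOT4 ends → SLOT4 and SLOT3 overlap.
SLOT5 starts after SLOT4 ends, so nothing later overlaps SLOT4 either.
SLOT3 starts before SLOT2 ends → SLOT2 and SLOT3 overlap.
SLOT5 starts after SLOT2 ends, so nothing later overlaps SLOT2 either.
SLOT5 starts after SLOT3 ends, so nothing later overlaps SLOT3 either.
SLOT6 starts before SLOT5 ends → SLOT5 and SLOT6 overlap.
SLOT7 starts before SLOT5 ends → SLOT5 and SLOT7 overlap.
SLOT7 starts before SLOT6 ends → SLOT6 and SLOT7 overlap.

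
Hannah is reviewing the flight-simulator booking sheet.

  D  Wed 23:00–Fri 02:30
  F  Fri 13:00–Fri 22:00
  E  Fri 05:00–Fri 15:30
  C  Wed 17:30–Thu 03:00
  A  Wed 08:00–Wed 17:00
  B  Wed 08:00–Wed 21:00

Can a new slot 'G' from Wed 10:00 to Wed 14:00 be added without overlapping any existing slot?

A: starts Wed 08:00 before G ends Wed 14:00, and ends Wed 17:00 after G starts Wed 10:00 → overlap.
B: starts Wed 08:00 before G ends Wed 14:00, and ends Wed 21:00 after G starts Wed 10:00 → overlap.
C: starts Wed 17:30 at or after G ends Wed 14:00 → clear.
D: starts Wed 23:00 at or after G ends Wed 14:00 → clear.
E: starts Fri 05:00 at or after G ends Wed 14:00 → clear.
F: starts Fri 13:00 at or after G ends Wed 14:00 → clear.
G overlaps A, B.

No — it overlaps A, B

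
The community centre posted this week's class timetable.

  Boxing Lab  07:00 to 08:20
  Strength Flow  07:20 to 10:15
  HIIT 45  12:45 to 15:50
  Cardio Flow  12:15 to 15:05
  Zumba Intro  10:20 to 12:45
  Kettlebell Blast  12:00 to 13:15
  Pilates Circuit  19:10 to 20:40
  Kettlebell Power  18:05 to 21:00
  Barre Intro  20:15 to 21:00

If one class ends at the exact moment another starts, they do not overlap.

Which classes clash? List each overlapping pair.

Barre Intro & Kettlebell Power, Barre Intro & Pilates Circuit, Boxing Lab & Strength Flow, Cardio Flow & HIIT 45, Cardio Flow & Kettlebell Blast, Cardio Flow & Zumba Intro, HIIT 45 & Kettlebell Blast, Kettlebell Blast & Zumba Intro, Kettlebell Power & Pilates Circuit

Sorted by start: Boxing Lab, Strength Flow, Zumba Intro, Kettlebell Blast, Cardio Flow, HIIT 45, Kettlebell Power, Pilates Circuit, Barre Intro.
Strength Flow starts before Boxing Lab ends → Boxing Lab and Strength Flow overlap.
Zumba Intro starts after Boxing Lab ends; Boxing Lab is clear from here.
Zumba Intro starts after Strength Flow ends; Strength Flow is clear from here.
Kettlebell Blast starts before Zumba Intro ends → Zumba Intro and Kettlebell Blast overlap.
Cardio Flow starts before Zumba Intro ends → Zumba Intro and Cardio Flow overlap.
HIIT 45 starts exactly when Zumba Intro ends (back-to-back, no overlap); Zumba Intro is clear from here.
Cardio Flow starts before Kettlebell Blast ends → Kettlebell Blast and Cardio Flow overlap.
HIIT 45 starts before Kettlebell Blast ends → Kettlebell Blast and HIIT 45 overlap.
Kettlebell Power starts after Kettlebell Blast ends; Kettlebell Blast is clear from here.
HIIT 45 starts before Cardio Flow ends → Cardio Flow and HIIT 45 overlap.
Kettlebell Power starts after Cardio Flow ends; Cardio Flow is clear from here.
Kettlebell Power starts after HIIT 45 ends; HIIT 45 is clear from here.
Pilates Circuit starts before Kettlebell Power ends → Kettlebell Power and Pilates Circuit overlap.
Barre Intro starts before Kettlebell Power ends → Kettlebell Power and Barre Intro overlap.
Barre Intro starts before Pilates Circuit ends → Pilates Circuit and Barre Intro overlap.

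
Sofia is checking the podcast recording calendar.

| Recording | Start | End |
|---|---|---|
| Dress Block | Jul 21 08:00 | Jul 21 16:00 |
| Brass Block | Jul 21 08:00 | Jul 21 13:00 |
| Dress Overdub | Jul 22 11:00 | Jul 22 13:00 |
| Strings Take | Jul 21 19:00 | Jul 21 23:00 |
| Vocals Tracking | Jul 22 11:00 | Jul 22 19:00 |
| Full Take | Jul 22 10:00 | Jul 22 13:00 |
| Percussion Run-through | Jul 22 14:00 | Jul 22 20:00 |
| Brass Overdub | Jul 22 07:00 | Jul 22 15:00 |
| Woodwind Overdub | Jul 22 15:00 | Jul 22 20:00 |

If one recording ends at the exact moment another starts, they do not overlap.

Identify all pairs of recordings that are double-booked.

Sorted by start: Dress Block, Brass Block, Strings Take, Brass Overdub, Full Take, Dress Overdub, Vocals Tracking, Percussion Run-through, Woodwind Overdub.
Brass Block starts before Dress Block ends → Dress Block and Brass Block overlap.
Strings Take starts after Dress Block ends; Dress Block is clear from here.
Strings Take starts after Brass Block ends; Brass Block is clear from here.
Brass Overdub starts after Strings Take ends; Strings Take is clear from here.
Full Take starts before Brass Overdub ends → Brass Overdub and Full Take overlap.
Dress Overdub starts before Brass Overdub ends → Brass Overdub and Dress Overdub overlap.
Vocals Tracking starts before Brass Overdub ends → Brass Overdub and Vocals Tracking overlap.
Percussion Run-through starts before Brass Overdub ends → Brass Overdub and Percussion Run-through overlap.
Woodwind Overdub starts exactly when Brass Overdub ends (back-to-back, no overlap).
Dress Overdub starts before Full Take ends → Full Take and Dress Overdub overlap.
Vocals Tracking starts before Full Take ends → Full Take and Vocals Tracking overlap.
Percussion Run-through starts after Full Take ends; Full Take is clear from here.
Vocals Tracking starts before Dress Overdub ends → Dress Overdub and Vocals Tracking overlap.
Percussion Run-through starts after Dress Overdub ends; Dress Overdub is clear from here.
Percussion Run-through starts before Vocals Tracking ends → Vocals Tracking and Percussion Run-through overlap.
Woodwind Overdub starts before Vocals Tracking ends → Vocals Tracking and Woodwind Overdub overlap.
Woodwind Overdub starts before Percussion Run-through ends → Percussion Run-through and Woodwind Overdub overlap.

Brass Block & Dress Block, Brass Overdub & Dress Overdub, Brass Overdub & Full Take, Brass Overdub & Percussion Run-through, Brass Overdub & Vocals Tracking, Dress Overdub & Full Take, Dress Overdub & Vocals Tracking, Full Take & Vocals Tracking, Percussion Run-through & Vocals Tracking, Percussion Run-through & Woodwind Overdub, Vocals Tracking & Woodwind Overdub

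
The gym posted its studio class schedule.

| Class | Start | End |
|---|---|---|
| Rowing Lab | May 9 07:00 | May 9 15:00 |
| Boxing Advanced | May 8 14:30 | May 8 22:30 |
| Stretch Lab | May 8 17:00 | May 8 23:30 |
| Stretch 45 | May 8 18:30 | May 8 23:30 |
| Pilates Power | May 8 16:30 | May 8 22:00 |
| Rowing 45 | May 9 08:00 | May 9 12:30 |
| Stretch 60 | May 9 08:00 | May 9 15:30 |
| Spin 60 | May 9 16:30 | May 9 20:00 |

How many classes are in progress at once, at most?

4

Sweep the timeline, counting +1 at each start and −1 at each end (ends before starts at a tie):
May 8 14:30 start Boxing Advanced → 1
May 8 16:30 start Pilates Power → 2
May 8 17:00 start Stretch Lab → 3
May 8 18:30 start Stretch 45 → 4
May 8 22:00 end Pilates Power → 3
May 8 22:30 end Boxing Advanced → 2
May 8 23:30 end Stretch 45 → 1
May 8 23:30 end Stretch Lab → 0
May 9 07:00 start Rowing Lab → 1
May 9 08:00 start Rowing 45 → 2
May 9 08:00 start Stretch 60 → 3
May 9 12:30 end Rowing 45 → 2
May 9 15:00 end Rowing Lab → 1
May 9 15:30 end Stretch 60 → 0
May 9 16:30 start Spin 60 → 1
May 9 20:00 end Spin 60 → 0
Peak is 4, at May 8 18:30 (Boxing Advanced, Pilates Power, Stretch 45, Stretch Lab).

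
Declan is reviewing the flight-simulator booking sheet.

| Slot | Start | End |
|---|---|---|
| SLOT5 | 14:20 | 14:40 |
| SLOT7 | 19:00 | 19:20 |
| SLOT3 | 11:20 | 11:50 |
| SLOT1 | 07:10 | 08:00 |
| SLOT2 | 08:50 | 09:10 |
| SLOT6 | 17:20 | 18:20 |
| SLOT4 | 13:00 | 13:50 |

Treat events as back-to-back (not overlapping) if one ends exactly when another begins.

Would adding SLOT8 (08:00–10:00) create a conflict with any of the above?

Yes — it overlaps SLOT2

SLOT1: ends 08:00 at or before SLOT8 starts 08:00 → clear.
SLOT2: starts 08:50 before SLOT8 ends 10:00, and ends 09:10 after SLOT8 starts 08:00 → overlap.
SLOT3: starts 11:20 at or after SLOT8 ends 10:00 → clear.
SLOT4: starts 13:00 at or after SLOT8 ends 10:00 → clear.
SLOT5: starts 14:20 at or after SLOT8 ends 10:00 → clear.
SLOT6: starts 17:20 at or after SLOT8 ends 10:00 → clear.
SLOT7: starts 19:00 at or after SLOT8 ends 10:00 → clear.
SLOT8 overlaps SLOT2.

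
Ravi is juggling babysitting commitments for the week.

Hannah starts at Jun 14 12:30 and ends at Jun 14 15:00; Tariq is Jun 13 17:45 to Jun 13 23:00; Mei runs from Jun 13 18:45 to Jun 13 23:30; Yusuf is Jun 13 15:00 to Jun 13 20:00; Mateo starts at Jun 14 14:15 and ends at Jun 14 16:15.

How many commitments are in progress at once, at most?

3

Walk through starts and ends in time order (an end at T is processed before a start at T):
Jun 13 15:00 start Yusuf → 1
Jun 13 17:45 start Tariq → 2
Jun 13 18:45 start Mei → 3
Jun 13 20:00 end Yusuf → 2
Jun 13 23:00 end Tariq → 1
Jun 13 23:30 end Mei → 0
Jun 14 12:30 start Hannah → 1
Jun 14 14:15 start Mateo → 2
Jun 14 15:00 end Hannah → 1
Jun 14 16:15 end Mateo → 0
Peak is 3, at Jun 13 18:45 (Mei, Tariq, Yusuf).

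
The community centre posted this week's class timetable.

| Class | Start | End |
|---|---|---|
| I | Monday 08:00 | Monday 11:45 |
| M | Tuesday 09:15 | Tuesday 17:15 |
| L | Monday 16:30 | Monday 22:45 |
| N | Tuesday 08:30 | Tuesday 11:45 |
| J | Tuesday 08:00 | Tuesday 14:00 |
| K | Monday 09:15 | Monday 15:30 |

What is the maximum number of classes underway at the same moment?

3

Sort all start/end points and keep a running count:
Monday 08:00 start I → 1
Monday 09:15 start K → 2
Monday 11:45 end I → 1
Monday 15:30 end K → 0
Monday 16:30 start L → 1
Monday 22:45 end L → 0
Tuesday 08:00 start J → 1
Tuesday 08:30 start N → 2
Tuesday 09:15 start M → 3
Tuesday 11:45 end N → 2
Tuesday 14:00 end J → 1
Tuesday 17:15 end M → 0
Peak is 3, at Tuesday 09:15 (J, M, N).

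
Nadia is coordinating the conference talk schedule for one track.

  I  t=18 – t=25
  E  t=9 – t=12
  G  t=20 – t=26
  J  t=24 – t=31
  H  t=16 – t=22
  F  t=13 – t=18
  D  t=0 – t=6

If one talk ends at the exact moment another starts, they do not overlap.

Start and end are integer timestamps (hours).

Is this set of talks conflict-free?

Sorted by start: D, E, F, H, I, G, J.
E starts after D ends; D is clear from here.
F starts after E ends; E is clear from here.
H starts before F ends → F and H overlap.
That's a conflict, so the schedule is not conflict-free.

No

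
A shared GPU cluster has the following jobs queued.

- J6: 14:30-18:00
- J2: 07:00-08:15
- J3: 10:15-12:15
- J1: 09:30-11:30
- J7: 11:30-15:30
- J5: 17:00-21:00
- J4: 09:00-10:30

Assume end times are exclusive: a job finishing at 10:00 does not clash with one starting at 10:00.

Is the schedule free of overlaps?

No

Sorted by start: J2, J4, J1, J3, J7, J6, J5.
J4 starts after J2 ends, so J2 has no further overlaps.
J1 starts before J4 ends → J4 and J1 overlap.
That's a conflict, so the schedule is not conflict-free.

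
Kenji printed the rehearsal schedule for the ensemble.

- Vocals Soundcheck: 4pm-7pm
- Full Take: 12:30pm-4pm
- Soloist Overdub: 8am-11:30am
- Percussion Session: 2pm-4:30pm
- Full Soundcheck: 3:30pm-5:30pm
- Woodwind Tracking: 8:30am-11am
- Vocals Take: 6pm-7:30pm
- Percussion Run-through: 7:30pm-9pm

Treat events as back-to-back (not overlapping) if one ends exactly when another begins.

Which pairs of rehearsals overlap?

Sorted by start: Soloist Overdub, Woodwind Tracking, Full Take, Percussion Session, Full Soundcheck, Vocals Soundcheck, Vocals Take, Percussion Run-through.
Woodwind Tracking starts before Soloist Overdub ends → Soloist Overdub and Woodwind Tracking overlap.
Full Take starts after Soloist Overdub ends — done with Soloist Overdub.
Full Take starts after Woodwind Tracking ends — done with Woodwind Tracking.
Percussion Session starts before Full Take ends → Full Take and Percussion Session overlap.
Full Soundcheck starts before Full Take ends → Full Take and Full Soundcheck overlap.
Vocals Soundcheck starts exactly when Full Take ends (back-to-back, no overlap) — done with Full Take.
Full Soundcheck starts before Percussion Session ends → Percussion Session and Full Soundcheck overlap.
Vocals Soundcheck starts before Percussion Session ends → Percussion Session and Vocals Soundcheck overlap.
Vocals Take starts after Percussion Session ends — done with Percussion Session.
Vocals Soundcheck starts before Full Soundcheck ends → Full Soundcheck and Vocals Soundcheck overlap.
Vocals Take starts after Full Soundcheck ends — done with Full Soundcheck.
Vocals Take starts before Vocals Soundcheck ends → Vocals Soundcheck and Vocals Take overlap.
Percussion Run-through starts after Vocals Soundcheck ends.
Percussion Run-through starts exactly when Vocals Take ends (back-to-back, no overlap).

Full Soundcheck & Full Take, Full Soundcheck & Percussion Session, Full Soundcheck & Vocals Soundcheck, Full Take & Percussion Session, Percussion Session & Vocals Soundcheck, Soloist Overdub & Woodwind Tracking, Vocals Soundcheck & Vocals Take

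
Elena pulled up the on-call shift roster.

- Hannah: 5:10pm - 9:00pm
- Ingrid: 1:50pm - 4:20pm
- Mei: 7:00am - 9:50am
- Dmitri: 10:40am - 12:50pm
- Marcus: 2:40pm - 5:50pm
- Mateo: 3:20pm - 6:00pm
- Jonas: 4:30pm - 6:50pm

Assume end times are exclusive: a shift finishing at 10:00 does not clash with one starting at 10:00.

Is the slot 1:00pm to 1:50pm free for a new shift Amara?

Mei: ends 9:50am at or before Amara starts 1:00pm → clear.
Dmitri: ends 12:50pm at or before Amara starts 1:00pm → clear.
Ingrid: starts 1:50pm at or after Amara ends 1:50pm → clear.
Marcus: starts 2:40pm at or after Amara ends 1:50pm → clear.
Mateo: starts 3:20pm at or after Amara ends 1:50pm → clear.
Jonas: starts 4:30pm at or after Amara ends 1:50pm → clear.
Hannah: starts 5:10pm at or after Amara ends 1:50pm → clear.

Yes — the slot is free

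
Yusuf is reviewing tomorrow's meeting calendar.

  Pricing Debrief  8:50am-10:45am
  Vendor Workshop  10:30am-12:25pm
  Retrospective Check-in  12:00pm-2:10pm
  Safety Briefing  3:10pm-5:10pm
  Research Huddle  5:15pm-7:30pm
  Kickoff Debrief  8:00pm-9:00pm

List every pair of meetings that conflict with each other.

Check each pair: they overlap iff neither finishes before the other starts.
Sorted by start: Pricing Debrief, Vendor Workshop, Retrospective Check-in, Safety Briefing, Research Huddle, Kickoff Debrief.
Vendor Workshop starts before Pricing Debrief ends → Pricing Debrief and Vendor Workshop overlap.
Retrospective Check-in starts after Pricing Debrief ends; Pricing Debrief is clear from here.
Retrospective Check-in starts before Vendor Workshop ends → Vendor Workshop and Retrospective Check-in overlap.
Safety Briefing starts after Vendor Workshop ends; Vendor Workshop is clear from here.
Safety Briefing starts after Retrospective Check-in ends; Retrospective Check-in is clear from here.
Research Huddle starts after Safety Briefing ends; Safety Briefing is clear from here.
Kickoff Debrief starts after Research Huddle ends.

Pricing Debrief & Vendor Workshop, Retrospective Check-in & Vendor Workshop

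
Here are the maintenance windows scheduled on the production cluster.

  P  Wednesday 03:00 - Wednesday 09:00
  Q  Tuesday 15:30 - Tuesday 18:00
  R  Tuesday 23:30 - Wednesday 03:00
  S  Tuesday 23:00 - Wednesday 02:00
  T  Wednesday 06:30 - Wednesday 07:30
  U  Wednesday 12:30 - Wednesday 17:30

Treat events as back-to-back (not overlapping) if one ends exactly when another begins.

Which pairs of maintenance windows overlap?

Sorted by start: Q, S, R, P, T, U.
S starts after Q ends; Q is clear from here.
R starts before S ends → S and R overlap.
P starts after S ends; S is clear from here.
P starts exactly when R ends (back-to-back, no overlap); R is clear from here.
T starts before P ends → P and T overlap.
U starts after P ends.
U starts after T ends.

P & T, R & S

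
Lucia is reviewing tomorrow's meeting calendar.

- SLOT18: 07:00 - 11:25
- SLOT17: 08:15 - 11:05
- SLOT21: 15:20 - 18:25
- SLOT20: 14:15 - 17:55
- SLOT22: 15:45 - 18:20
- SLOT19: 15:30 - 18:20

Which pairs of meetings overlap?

SLOT17 & SLOT18, SLOT19 & SLOT20, SLOT19 & SLOT21, SLOT19 & SLOT22, SLOT20 & SLOT21, SLOT20 & SLOT22, SLOT21 & SLOT22

Sorted by start: SLOT18, SLOT17, SLOT20, SLOT21, SLOT19, SLOT22.
SLOT17 starts before SLOT18 ends → SLOT18 and SLOT17 overlap.
SLOT20 starts after SLOT18 ends — done with SLOT18.
SLOT20 starts after SLOT17 ends — done with SLOT17.
SLOT21 starts before SLOT20 ends → SLOT20 and SLOT21 overlap.
SLOT19 starts before SLOT20 ends → SLOT20 and SLOT19 overlap.
SLOT22 starts before SLOT20 ends → SLOT20 and SLOT22 overlap.
SLOT19 starts before SLOT21 ends → SLOT21 and SLOT19 overlap.
SLOT22 starts before SLOT21 ends → SLOT21 and SLOT22 overlap.
SLOT22 starts before SLOT19 ends → SLOT19 and SLOT22 overlap.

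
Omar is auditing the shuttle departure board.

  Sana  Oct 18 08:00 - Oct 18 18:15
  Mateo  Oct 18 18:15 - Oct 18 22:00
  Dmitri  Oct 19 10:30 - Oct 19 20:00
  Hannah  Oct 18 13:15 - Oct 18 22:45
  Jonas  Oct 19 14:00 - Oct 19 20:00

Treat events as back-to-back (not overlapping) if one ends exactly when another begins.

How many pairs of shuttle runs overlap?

Two intervals overlap when each starts before the other ends.
Sorted by start: Sana, Hannah, Mateo, Dmitri, Jonas.
Hannah starts before Sana ends → Sana and Hannah overlap.
Mateo starts exactly when Sana ends (back-to-back, no overlap), so nothing later overlaps Sana either.
Mateo starts before Hannah ends → Hannah and Mateo overlap.
Dmitri starts after Hannah ends, so nothing later overlaps Hannah either.
Dmitri starts after Mateo ends, so nothing later overlaps Mateo either.
Jonas starts before Dmitri ends → Dmitri and Jonas overlap.
Overlapping pairs: Dmitri & Jonas, Hannah & Mateo, Hannah & Sana — 3 in total.

3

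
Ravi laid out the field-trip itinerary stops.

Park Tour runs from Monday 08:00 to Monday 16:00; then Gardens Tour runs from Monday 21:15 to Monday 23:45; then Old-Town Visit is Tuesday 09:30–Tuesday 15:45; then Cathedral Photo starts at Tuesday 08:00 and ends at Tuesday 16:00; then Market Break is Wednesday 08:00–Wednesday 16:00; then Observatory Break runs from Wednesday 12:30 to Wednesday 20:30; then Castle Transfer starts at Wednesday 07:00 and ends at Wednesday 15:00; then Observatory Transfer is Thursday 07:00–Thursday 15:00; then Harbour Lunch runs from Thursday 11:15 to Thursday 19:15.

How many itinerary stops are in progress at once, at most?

3

Sort all start/end points and keep a running count:
Monday 08:00 start Park Tour → 1
Monday 16:00 end Park Tour → 0
Monday 21:15 start Gardens Tour → 1
Monday 23:45 end Gardens Tour → 0
Tuesday 08:00 start Cathedral Photo → 1
Tuesday 09:30 start Old-Town Visit → 2
Tuesday 15:45 end Old-Town Visit → 1
Tuesday 16:00 end Cathedral Photo → 0
Wednesday 07:00 start Castle Transfer → 1
Wednesday 08:00 start Market Break → 2
Wednesday 12:30 start Observatory Break → 3
Wednesday 15:00 end Castle Transfer → 2
Wednesday 16:00 end Market Break → 1
Wednesday 20:30 end Observatory Break → 0
Thursday 07:00 start Observatory Transfer → 1
Thursday 11:15 start Harbour Lunch → 2
Thursday 15:00 end Observatory Transfer → 1
Thursday 19:15 end Harbour Lunch → 0
Peak is 3, at Wednesday 12:30 (Castle Transfer, Market Break, Observatory Break).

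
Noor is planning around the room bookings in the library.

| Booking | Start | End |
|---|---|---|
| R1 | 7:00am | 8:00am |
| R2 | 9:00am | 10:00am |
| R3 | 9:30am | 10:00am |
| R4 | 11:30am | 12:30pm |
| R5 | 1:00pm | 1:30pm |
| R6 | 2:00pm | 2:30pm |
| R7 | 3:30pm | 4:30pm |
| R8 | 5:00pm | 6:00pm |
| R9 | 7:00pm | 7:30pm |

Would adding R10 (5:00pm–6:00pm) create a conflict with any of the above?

R1: ends 8:00am at or before R10 starts 5:00pm → clear.
R2: ends 10:00am at or before R10 starts 5:00pm → clear.
R3: ends 10:00am at or before R10 starts 5:00pm → clear.
R4: ends 12:30pm at or before R10 starts 5:00pm → clear.
R5: ends 1:30pm at or before R10 starts 5:00pm → clear.
R6: ends 2:30pm at or before R10 starts 5:00pm → clear.
R7: ends 4:30pm at or before R10 starts 5:00pm → clear.
R8: starts 5:00pm before R10 ends 6:00pm, and ends 6:00pm after R10 starts 5:00pm → overlap.
R9: starts 7:00pm at or after R10 ends 6:00pm → clear.
R10 overlaps R8.

Yes — it overlaps R8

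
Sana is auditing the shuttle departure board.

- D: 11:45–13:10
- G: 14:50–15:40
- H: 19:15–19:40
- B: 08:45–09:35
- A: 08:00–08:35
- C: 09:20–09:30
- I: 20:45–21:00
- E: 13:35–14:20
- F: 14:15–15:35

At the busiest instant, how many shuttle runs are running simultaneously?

2

Sweep the timeline, counting +1 at each start and −1 at each end (ends before starts at a tie):
08:00 start A → 1
08:35 end A → 0
08:45 start B → 1
09:20 start C → 2
09:30 end C → 1
09:35 end B → 0
11:45 start D → 1
13:10 end D → 0
13:35 start E → 1
14:15 start F → 2
14:20 end E → 1
14:50 start G → 2
15:35 end F → 1
15:40 end G → 0
19:15 start H → 1
19:40 end H → 0
20:45 start I → 1
21:00 end I → 0
Peak is 2, at 09:20 (B, C).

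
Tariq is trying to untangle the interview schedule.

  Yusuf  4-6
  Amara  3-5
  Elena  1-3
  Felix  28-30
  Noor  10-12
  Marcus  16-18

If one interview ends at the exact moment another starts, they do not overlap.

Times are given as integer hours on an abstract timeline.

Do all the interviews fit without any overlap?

Sorted by start: Elena, Amara, Yusuf, Noor, Marcus, Felix.
Amara starts exactly when Elena ends (back-to-back, no overlap), so Elena has no further overlaps.
Yusuf starts before Amara ends → Amara and Yusuf overlap.
That's a conflict, so the schedule is not conflict-free.

No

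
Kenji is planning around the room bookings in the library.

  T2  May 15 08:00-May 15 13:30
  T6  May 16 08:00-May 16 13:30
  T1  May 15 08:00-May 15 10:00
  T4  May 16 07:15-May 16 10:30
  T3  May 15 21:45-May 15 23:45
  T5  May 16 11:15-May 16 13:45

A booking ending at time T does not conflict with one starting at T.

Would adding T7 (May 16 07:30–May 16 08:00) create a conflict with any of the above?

Yes — it overlaps T4

T1: ends May 15 10:00 at or before T7 starts May 16 07:30 → clear.
T2: ends May 15 13:30 at or before T7 starts May 16 07:30 → clear.
T3: ends May 15 23:45 at or before T7 starts May 16 07:30 → clear.
T4: starts May 16 07:15 before T7 ends May 16 08:00, and ends May 16 10:30 after T7 starts May 16 07:30 → overlap.
T6: starts May 16 08:00 at or after T7 ends May 16 08:00 → clear.
T5: starts May 16 11:15 at or after T7 ends May 16 08:00 → clear.
T7 overlaps T4.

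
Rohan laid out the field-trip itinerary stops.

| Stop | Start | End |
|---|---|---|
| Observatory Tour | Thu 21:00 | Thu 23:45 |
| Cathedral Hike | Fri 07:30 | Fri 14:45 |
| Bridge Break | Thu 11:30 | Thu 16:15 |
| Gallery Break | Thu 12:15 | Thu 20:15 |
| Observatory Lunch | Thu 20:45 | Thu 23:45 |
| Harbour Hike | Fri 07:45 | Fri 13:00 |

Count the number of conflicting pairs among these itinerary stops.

Sorted by start: Bridge Break, Gallery Break, Observatory Lunch, Observatory Tour, Cathedral Hike, Harbour Hike.
Gallery Break starts before Bridge Break ends → Bridge Break and Gallery Break overlap.
Observatory Lunch starts after Bridge Break ends, so Bridge Break has no further overlaps.
Observatory Lunch starts after Gallery Break ends, so Gallery Break has no further overlaps.
Observatory Tour starts before Observatory Lunch ends → Observatory Lunch and Observatory Tour overlap.
Cathedral Hike starts after Observatory Lunch ends, so Observatory Lunch has no further overlaps.
Cathedral Hike starts after Observatory Tour ends, so Observatory Tour has no further overlaps.
Harbour Hike starts before Cathedral Hike ends → Cathedral Hike and Harbour Hike overlap.
Overlapping pairs: Bridge Break & Gallery Break, Cathedral Hike & Harbour Hike, Observatory Lunch & Observatory Tour — 3 in total.

3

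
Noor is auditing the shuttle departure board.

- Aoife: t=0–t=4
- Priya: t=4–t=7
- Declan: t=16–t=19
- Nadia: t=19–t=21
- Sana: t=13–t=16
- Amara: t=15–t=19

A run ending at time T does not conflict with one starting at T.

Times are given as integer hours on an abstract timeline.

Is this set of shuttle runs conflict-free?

Check each pair: they overlap iff neither finishes before the other starts.
Sorted by start: Aoife, Priya, Sana, Amara, Declan, Nadia.
Priya starts exactly when Aoife ends (back-to-back, no overlap), so Aoife has no further overlaps.
Sana starts after Priya ends, so Priya has no further overlaps.
Amara starts before Sana ends → Sana and Amara overlap.
That's a conflict, so the schedule is not conflict-free.

No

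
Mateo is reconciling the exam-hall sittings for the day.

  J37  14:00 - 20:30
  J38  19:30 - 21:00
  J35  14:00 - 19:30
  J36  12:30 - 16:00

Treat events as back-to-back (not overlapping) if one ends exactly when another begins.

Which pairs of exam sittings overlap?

J35 & J36, J35 & J37, J36 & J37, J37 & J38

Sorted by start: J36, J35, J37, J38.
J35 starts before J36 ends → J36 and J35 overlap.
J37 starts before J36 ends → J36 and J37 overlap.
J38 starts after J36 ends.
J37 starts before J35 ends → J35 and J37 overlap.
J38 starts exactly when J35 ends (back-to-back, no overlap).
J38 starts before J37 ends → J37 and J38 overlap.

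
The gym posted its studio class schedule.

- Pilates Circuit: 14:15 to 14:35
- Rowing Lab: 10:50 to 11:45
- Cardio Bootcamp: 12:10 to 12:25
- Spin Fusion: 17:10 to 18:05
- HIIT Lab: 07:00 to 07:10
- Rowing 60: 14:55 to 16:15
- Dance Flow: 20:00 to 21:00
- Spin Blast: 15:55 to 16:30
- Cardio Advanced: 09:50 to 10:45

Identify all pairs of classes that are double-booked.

Rowing 60 & Spin Blast

Sorted by start: HIIT Lab, Cardio Advanced, Rowing Lab, Cardio Bootcamp, Pilates Circuit, Rowing 60, Spin Blast, Spin Fusion, Dance Flow.
Cardio Advanced starts after HIIT Lab ends; HIIT Lab is clear from here.
Rowing Lab starts after Cardio Advanced ends; Cardio Advanced is clear from here.
Cardio Bootcamp starts after Rowing Lab ends; Rowing Lab is clear from here.
Pilates Circuit starts after Cardio Bootcamp ends; Cardio Bootcamp is clear from here.
Rowing 60 starts after Pilates Circuit ends; Pilates Circuit is clear from here.
Spin Blast starts before Rowing 60 ends → Rowing 60 and Spin Blast overlap.
Spin Fusion starts after Rowing 60 ends; Rowing 60 is clear from here.
Spin Fusion starts after Spin Blast ends; Spin Blast is clear from here.
Dance Flow starts after Spin Fusion ends.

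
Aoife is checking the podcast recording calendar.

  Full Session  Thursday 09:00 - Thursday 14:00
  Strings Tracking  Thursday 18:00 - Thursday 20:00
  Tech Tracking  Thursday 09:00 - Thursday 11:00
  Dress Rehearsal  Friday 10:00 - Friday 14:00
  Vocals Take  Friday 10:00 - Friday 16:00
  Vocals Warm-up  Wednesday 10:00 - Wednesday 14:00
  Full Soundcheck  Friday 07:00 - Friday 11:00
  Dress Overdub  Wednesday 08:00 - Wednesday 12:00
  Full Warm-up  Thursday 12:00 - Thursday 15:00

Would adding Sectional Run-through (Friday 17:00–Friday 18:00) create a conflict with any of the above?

Dress Overdub: ends Wednesday 12:00 at or before Sectional Run-through starts Friday 17:00 → clear.
Vocals Warm-up: ends Wednesday 14:00 at or before Sectional Run-through starts Friday 17:00 → clear.
Full Session: ends Thursday 14:00 at or before Sectional Run-through starts Friday 17:00 → clear.
Tech Tracking: ends Thursday 11:00 at or before Sectional Run-through starts Friday 17:00 → clear.
Full Warm-up: ends Thursday 15:00 at or before Sectional Run-through starts Friday 17:00 → clear.
Strings Tracking: ends Thursday 20:00 at or before Sectional Run-through starts Friday 17:00 → clear.
Full Soundcheck: ends Friday 11:00 at or before Sectional Run-through starts Friday 17:00 → clear.
Dress Rehearsal: ends Friday 14:00 at or before Sectional Run-through starts Friday 17:00 → clear.
Vocals Take: ends Friday 16:00 at or before Sectional Run-through starts Friday 17:00 → clear.

No — it doesn't clash with anything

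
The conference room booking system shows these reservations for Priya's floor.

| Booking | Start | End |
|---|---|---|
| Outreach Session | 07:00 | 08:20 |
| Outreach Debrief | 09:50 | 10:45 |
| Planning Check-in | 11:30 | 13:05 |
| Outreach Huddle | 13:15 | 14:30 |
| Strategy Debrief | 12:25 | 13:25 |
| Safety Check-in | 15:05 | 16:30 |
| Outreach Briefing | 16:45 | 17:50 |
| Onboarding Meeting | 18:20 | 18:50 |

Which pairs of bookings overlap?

Outreach Huddle & Strategy Debrief, Planning Check-in & Strategy Debrief

Sorted by start: Outreach Session, Outreach Debrief, Planning Check-in, Strategy Debrief, Outreach Huddle, Safety Check-in, Outreach Briefing, Onboarding Meeting.
Outreach Debrief starts after Outreach Session ends, so Outreach Session has no further overlaps.
Planning Check-in starts after Outreach Debrief ends, so Outreach Debrief has no further overlaps.
Strategy Debrief starts before Planning Check-in ends → Planning Check-in and Strategy Debrief overlap.
Outreach Huddle starts after Planning Check-in ends, so Planning Check-in has no further overlaps.
Outreach Huddle starts before Strategy Debrief ends → Strategy Debrief and Outreach Huddle overlap.
Safety Check-in starts after Strategy Debrief ends, so Strategy Debrief has no further overlaps.
Safety Check-in starts after Outreach Huddle ends, so Outreach Huddle has no further overlaps.
Outreach Briefing starts after Safety Check-in ends, so Safety Check-in has no further overlaps.
Onboarding Meeting starts after Outreach Briefing ends.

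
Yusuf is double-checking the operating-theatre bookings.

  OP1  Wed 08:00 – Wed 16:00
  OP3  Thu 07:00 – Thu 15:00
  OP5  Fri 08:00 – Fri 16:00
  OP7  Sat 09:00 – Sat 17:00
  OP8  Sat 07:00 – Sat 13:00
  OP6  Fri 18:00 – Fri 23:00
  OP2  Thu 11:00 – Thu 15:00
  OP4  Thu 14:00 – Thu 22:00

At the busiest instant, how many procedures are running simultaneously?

3

Sort all start/end points and keep a running count:
Wed 08:00 start OP1 → 1
Wed 16:00 end OP1 → 0
Thu 07:00 start OP3 → 1
Thu 11:00 start OP2 → 2
Thu 14:00 start OP4 → 3
Thu 15:00 end OP2 → 2
Thu 15:00 end OP3 → 1
Thu 22:00 end OP4 → 0
Fri 08:00 start OP5 → 1
Fri 16:00 end OP5 → 0
Fri 18:00 start OP6 → 1
Fri 23:00 end OP6 → 0
Sat 07:00 start OP8 → 1
Sat 09:00 start OP7 → 2
Sat 13:00 end OP8 → 1
Sat 17:00 end OP7 → 0
Peak is 3, at Thu 14:00 (OP2, OP3, OP4).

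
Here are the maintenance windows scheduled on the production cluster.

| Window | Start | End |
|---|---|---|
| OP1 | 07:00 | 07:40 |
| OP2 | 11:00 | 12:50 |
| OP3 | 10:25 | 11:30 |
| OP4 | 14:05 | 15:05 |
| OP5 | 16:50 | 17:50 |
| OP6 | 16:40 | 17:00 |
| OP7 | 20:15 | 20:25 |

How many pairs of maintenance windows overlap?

Sorted by start: OP1, OP3, OP2, OP4, OP6, OP5, OP7.
OP3 starts after OP1 ends; OP1 is clear from here.
OP2 starts before OP3 ends → OP3 and OP2 overlap.
OP4 starts after OP3 ends; OP3 is clear from here.
OP4 starts after OP2 ends; OP2 is clear from here.
OP6 starts after OP4 ends; OP4 is clear from here.
OP5 starts before OP6 ends → OP6 and OP5 overlap.
OP7 starts after OP6 ends.
OP7 starts after OP5 ends.
Overlapping pairs: OP2 & OP3, OP5 & OP6 — 2 in total.

2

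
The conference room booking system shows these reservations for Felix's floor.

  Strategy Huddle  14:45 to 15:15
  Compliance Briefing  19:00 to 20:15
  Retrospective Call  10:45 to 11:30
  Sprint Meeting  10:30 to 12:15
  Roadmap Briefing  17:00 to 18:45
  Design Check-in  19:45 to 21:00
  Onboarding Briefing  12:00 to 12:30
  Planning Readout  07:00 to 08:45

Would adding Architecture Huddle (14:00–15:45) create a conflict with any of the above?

Yes — it overlaps Strategy Huddle

Planning Readout: ends 08:45 at or before Architecture Huddle starts 14:00 → clear.
Sprint Meeting: ends 12:15 at or before Architecture Huddle starts 14:00 → clear.
Retrospective Call: ends 11:30 at or before Architecture Huddle starts 14:00 → clear.
Onboarding Briefing: ends 12:30 at or before Architecture Huddle starts 14:00 → clear.
Strategy Huddle: starts 14:45 before Architecture Huddle ends 15:45, and ends 15:15 after Architecture Huddle starts 14:00 → overlap.
Roadmap Briefing: starts 17:00 at or after Architecture Huddle ends 15:45 → clear.
Compliance Briefing: starts 19:00 at or after Architecture Huddle ends 15:45 → clear.
Design Check-in: starts 19:45 at or after Architecture Huddle ends 15:45 → clear.
Architecture Huddle overlaps Strategy Huddle.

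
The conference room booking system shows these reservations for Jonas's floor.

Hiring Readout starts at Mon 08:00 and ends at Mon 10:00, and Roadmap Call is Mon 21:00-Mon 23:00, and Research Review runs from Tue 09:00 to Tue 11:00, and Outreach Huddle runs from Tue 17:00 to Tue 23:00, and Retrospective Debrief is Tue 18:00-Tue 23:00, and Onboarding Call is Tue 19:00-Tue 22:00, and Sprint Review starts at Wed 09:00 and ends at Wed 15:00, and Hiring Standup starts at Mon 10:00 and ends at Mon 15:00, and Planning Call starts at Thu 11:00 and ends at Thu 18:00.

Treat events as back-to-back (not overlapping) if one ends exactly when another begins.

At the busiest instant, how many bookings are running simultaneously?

Sort all start/end points and keep a running count:
Mon 08:00 start Hiring Readout → 1
Mon 10:00 end Hiring Readout → 0
Mon 10:00 start Hiring Standup → 1
Mon 15:00 end Hiring Standup → 0
Mon 21:00 start Roadmap Call → 1
Mon 23:00 end Roadmap Call → 0
Tue 09:00 start Research Review → 1
Tue 11:00 end Research Review → 0
Tue 17:00 start Outreach Huddle → 1
Tue 18:00 start Retrospective Debrief → 2
Tue 19:00 start Onboarding Call → 3
Tue 22:00 end Onboarding Call → 2
Tue 23:00 end Outreach Huddle → 1
Tue 23:00 end Retrospective Debrief → 0
Wed 09:00 start Sprint Review → 1
Wed 15:00 end Sprint Review → 0
Thu 11:00 start Planning Call → 1
Thu 18:00 end Planning Call → 0
Peak is 3, at Tue 19:00 (Onboarding Call, Outreach Huddle, Retrospective Debrief).

3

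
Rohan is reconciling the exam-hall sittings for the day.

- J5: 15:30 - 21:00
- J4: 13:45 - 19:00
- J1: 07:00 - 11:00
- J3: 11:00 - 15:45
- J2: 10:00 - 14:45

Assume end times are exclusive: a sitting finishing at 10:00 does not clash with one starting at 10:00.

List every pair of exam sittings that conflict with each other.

Sorted by start: J1, J2, J3, J4, J5.
J2 starts before J1 ends → J1 and J2 overlap.
J3 starts exactly when J1 ends (back-to-back, no overlap) — done with J1.
J3 starts before J2 ends → J2 and J3 overlap.
J4 starts before J2 ends → J2 and J4 overlap.
J5 starts after J2 ends.
J4 starts before J3 ends → J3 and J4 overlap.
J5 starts before J3 ends → J3 and J5 overlap.
J5 starts before J4 ends → J4 and J5 overlap.

J1 & J2, J2 & J3, J2 & J4, J3 & J4, J3 & J5, J4 & J5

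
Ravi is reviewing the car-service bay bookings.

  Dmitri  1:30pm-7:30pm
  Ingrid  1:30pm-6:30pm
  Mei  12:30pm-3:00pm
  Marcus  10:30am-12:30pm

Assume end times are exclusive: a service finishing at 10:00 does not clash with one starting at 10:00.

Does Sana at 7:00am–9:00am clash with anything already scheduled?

No — it doesn't clash with anything

Marcus: starts 10:30am at or after Sana ends 9:00am → clear.
Mei: starts 12:30pm at or after Sana ends 9:00am → clear.
Ingrid: starts 1:30pm at or after Sana ends 9:00am → clear.
Dmitri: starts 1:30pm at or after Sana ends 9:00am → clear.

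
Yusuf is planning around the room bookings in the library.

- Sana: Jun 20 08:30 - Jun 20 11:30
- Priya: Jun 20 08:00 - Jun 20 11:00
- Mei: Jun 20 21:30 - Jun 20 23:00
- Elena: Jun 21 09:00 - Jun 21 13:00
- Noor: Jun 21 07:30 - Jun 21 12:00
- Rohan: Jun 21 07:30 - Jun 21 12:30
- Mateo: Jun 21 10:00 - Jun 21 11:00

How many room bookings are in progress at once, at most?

4

Walk through starts and ends in time order (an end at T is processed before a start at T):
Jun 20 08:00 start Priya → 1
Jun 20 08:30 start Sana → 2
Jun 20 11:00 end Priya → 1
Jun 20 11:30 end Sana → 0
Jun 20 21:30 start Mei → 1
Jun 20 23:00 end Mei → 0
Jun 21 07:30 start Noor → 1
Jun 21 07:30 start Rohan → 2
Jun 21 09:00 start Elena → 3
Jun 21 10:00 start Mateo → 4
Jun 21 11:00 end Mateo → 3
Jun 21 12:00 end Noor → 2
Jun 21 12:30 end Rohan → 1
Jun 21 13:00 end Elena → 0
Peak is 4, at Jun 21 10:00 (Elena, Mateo, Noor, Rohan).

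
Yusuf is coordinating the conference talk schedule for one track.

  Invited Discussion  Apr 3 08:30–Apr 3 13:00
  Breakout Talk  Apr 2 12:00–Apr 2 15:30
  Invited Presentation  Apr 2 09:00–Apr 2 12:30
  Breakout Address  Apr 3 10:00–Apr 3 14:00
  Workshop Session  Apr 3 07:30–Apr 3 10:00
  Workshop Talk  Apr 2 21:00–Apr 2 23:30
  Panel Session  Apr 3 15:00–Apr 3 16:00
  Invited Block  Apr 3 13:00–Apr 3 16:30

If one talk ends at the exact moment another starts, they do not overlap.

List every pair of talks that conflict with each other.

Sorted by start: Invited Presentation, Breakout Talk, Workshop Talk, Workshop Session, Invited Discussion, Breakout Address, Invited Block, Panel Session.
Breakout Talk starts before Invited Presentation ends → Invited Presentation and Breakout Talk overlap.
Workshop Talk starts after Invited Presentation ends, so Invited Presentation has no further overlaps.
Workshop Talk starts after Breakout Talk ends, so Breakout Talk has no further overlaps.
Workshop Session starts after Workshop Talk ends, so Workshop Talk has no further overlaps.
Invited Discussion starts before Workshop Session ends → Workshop Session and Invited Discussion overlap.
Breakout Address starts exactly when Workshop Session ends (back-to-back, no overlap), so Workshop Session has no further overlaps.
Breakout Address starts before Invited Discussion ends → Invited Discussion and Breakout Address overlap.
Invited Block starts exactly when Invited Discussion ends (back-to-back, no overlap), so Invited Discussion has no further overlaps.
Invited Block starts before Breakout Address ends → Breakout Address and Invited Block overlap.
Panel Session starts after Breakout Address ends.
Panel Session starts before Invited Block ends → Invited Block and Panel Session overlap.

Breakout Address & Invited Block, Breakout Address & Invited Discussion, Breakout Talk & Invited Presentation, Invited Block & Panel Session, Invited Discussion & Workshop Session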